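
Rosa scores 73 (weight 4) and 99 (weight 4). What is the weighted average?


Weighted sum:
4 x 73 + 4 x 99 = 688
Total weight:
4 + 4 = 8
Weighted average:
688 / 8 = 86

86


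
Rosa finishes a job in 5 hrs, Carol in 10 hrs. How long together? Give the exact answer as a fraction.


Rosa's rate: 1/5 of the job per hour
Carol's rate: 1/10 of the job per hour
Combined rate: 1/5 + 1/10 = 3/10 per hour
Time = 1 / (3/10) = 10/3 hours (≈ 3.33 hours)

10/3 hours


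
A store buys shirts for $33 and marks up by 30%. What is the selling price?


Calculate the markup amount:
30% of $33 = $9.90
Add to cost:
$33 + $9.90 = $42.90

$42.90


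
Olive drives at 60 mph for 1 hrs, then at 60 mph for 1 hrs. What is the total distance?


Leg 1 distance:
60 x 1 = 60 miles
Leg 2 distance:
60 x 1 = 60 miles
Total distance:
60 + 60 = 120 miles

120 miles


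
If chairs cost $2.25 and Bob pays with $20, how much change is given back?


Start with the amount paid:
$20
Subtract the price:
$20 - $2.25 = $17.75

$17.75


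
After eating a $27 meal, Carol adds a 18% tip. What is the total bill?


Calculate the tip:
18% of $27 = $4.86
Add tip to meal cost:
$27 + $4.86 = $31.86

$31.86


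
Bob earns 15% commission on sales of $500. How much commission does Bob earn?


Convert rate to decimal:
15% = 0.15
Multiply by sales:
$500 x 0.15 = $75

$75


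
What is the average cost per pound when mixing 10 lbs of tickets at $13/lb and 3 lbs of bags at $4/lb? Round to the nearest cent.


Cost of tickets:
10 x $13 = $130
Cost of bags:
3 x $4 = $12
Total cost: $130 + $12 = $142
Total weight: 13 lbs
Average: $142 / 13 = $10.9230... ≈ $10.92/lb

$10.92/lb


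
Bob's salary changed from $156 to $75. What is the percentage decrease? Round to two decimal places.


Find the absolute change:
|75 - 156| = 81
Divide by original and multiply by 100:
81 / 156 x 100 = 51.9230...% ≈ 51.92%

51.92%


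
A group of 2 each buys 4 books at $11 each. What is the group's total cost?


Cost per person:
4 x $11 = $44
Group total:
2 x $44 = $88

$88


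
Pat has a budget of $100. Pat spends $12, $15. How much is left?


Add up expenses:
$12 + $15 = $27
Subtract from budget:
$100 - $27 = $73

$73


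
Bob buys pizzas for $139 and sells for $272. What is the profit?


Selling price = $272
Cost price = $139
Profit = selling price - cost price:
Profit = $272 - $139 = $133

$133


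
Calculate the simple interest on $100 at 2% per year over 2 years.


Use the formula I = P x R x T / 100
P x R x T = 100 x 2 x 2 = 400
I = 400 / 100 = $4

$4


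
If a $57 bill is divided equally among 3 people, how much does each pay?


Total bill: $57
Number of people: 3
Each pays: $57 / 3 = $19

$19


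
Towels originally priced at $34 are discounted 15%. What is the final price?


Calculate the discount amount:
15% of $34 = $5.10
Subtract from original:
$34 - $5.10 = $28.90

$28.90


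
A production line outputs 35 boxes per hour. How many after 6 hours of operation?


Production rate: 35 boxes per hour
Time: 6 hours
Total: 35 x 6 = 210 boxes

210 boxes


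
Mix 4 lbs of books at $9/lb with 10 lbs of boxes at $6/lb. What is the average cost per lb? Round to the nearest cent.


Cost of books:
4 x $9 = $36
Cost of boxes:
10 x $6 = $60
Total cost: $36 + $60 = $96
Total weight: 14 lbs
Average: $96 / 14 = $6.8571... ≈ $6.86/lb

$6.86/lb


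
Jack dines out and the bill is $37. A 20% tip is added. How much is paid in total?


Calculate the tip:
20% of $37 = $7.40
Add tip to meal cost:
$37 + $7.40 = $44.40

$44.40


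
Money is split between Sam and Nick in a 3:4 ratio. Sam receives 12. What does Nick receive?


Find the multiplier:
12 / 3 = 4
Apply to Nick's share:
4 x 4 = 16

16


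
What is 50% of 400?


Convert percentage to decimal:
50% = 0.5
Multiply:
400 x 0.5 = 200

200


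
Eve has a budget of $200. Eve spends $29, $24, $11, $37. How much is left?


Add up expenses:
$29 + $24 + $11 + $37 = $101
Subtract from budget:
$200 - $101 = $99

$99


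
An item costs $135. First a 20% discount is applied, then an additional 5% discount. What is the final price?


First discount:
20% of $135 = $27
Price after first discount:
$135 - $27 = $108
Second discount:
5% of $108 = $5.40
Final price:
$108 - $5.40 = $102.60

$102.60


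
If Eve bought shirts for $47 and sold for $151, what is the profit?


Selling price = $151
Cost price = $47
Profit = selling price - cost price:
Profit = $151 - $47 = $104

$104


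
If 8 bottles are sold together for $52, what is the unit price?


Total cost: $52
Number of items: 8
Unit price: $52 / 8 = $6.50

$6.50


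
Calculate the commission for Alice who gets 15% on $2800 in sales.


Convert rate to decimal:
15% = 0.15
Multiply by sales:
$2800 x 0.15 = $420

$420


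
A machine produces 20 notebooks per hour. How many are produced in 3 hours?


Production rate: 20 notebooks per hour
Time: 3 hours
Total: 20 x 3 = 60 notebooks

60 notebooks


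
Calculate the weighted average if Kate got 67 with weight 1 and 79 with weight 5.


Weighted sum:
1 x 67 + 5 x 79 = 462
Total weight:
1 + 5 = 6
Weighted average:
462 / 6 = 77

77


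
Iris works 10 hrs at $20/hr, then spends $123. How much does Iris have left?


Calculate earnings:
10 x $20 = $200
Subtract spending:
$200 - $123 = $77

$77


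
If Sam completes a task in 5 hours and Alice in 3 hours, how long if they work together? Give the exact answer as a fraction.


Sam's rate: 1/5 of the job per hour
Alice's rate: 1/3 of the job per hour
Combined rate: 1/5 + 1/3 = 8/15 per hour
Time = 1 / (8/15) = 15/8 hours (≈ 1.88 hours)

15/8 hours


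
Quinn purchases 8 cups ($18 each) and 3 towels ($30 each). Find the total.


Cost of cups:
8 x $18 = $144
Cost of towels:
3 x $30 = $90
Add both:
$144 + $90 = $234

$234


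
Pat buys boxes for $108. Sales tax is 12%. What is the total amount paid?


Calculate the tax:
12% of $108 = $12.96
Add tax to price:
$108 + $12.96 = $120.96

$120.96


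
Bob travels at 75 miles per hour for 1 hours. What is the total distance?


Use the formula: distance = speed x time
Speed = 75 mph, Time = 1 hours
75 x 1 = 75 miles

75 miles


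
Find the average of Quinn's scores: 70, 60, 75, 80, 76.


Add the scores:
70 + 60 + 75 + 80 + 76 = 361
Divide by the number of tests:
361 / 5 = 72.2

72.2


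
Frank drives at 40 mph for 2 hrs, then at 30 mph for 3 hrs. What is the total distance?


Leg 1 distance:
40 x 2 = 80 miles
Leg 2 distance:
30 x 3 = 90 miles
Total distance:
80 + 90 = 170 miles

170 miles


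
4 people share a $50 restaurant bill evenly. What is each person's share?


Total bill: $50
Number of people: 4
Each pays: $50 / 4 = $12.50

$12.50


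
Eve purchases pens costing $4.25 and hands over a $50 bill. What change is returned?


Start with the amount paid:
$50
Subtract the price:
$50 - $4.25 = $45.75

$45.75


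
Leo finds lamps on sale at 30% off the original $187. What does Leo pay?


Calculate the discount amount:
30% of $187 = $56.10
Subtract from original:
$187 - $56.10 = $130.90

$130.90


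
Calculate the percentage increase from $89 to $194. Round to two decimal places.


Find the absolute change:
|194 - 89| = 105
Divide by original and multiply by 100:
105 / 89 x 100 = 117.9775...% ≈ 117.98%

117.98%


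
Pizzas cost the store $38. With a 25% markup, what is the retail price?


Calculate the markup amount:
25% of $38 = $9.50
Add to cost:
$38 + $9.50 = $47.50

$47.50


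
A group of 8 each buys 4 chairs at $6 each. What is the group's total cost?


Cost per person:
4 x $6 = $24
Group total:
8 x $24 = $192

$192


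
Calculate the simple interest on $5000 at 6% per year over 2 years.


Use the formula I = P x R x T / 100
P x R x T = 5000 x 6 x 2 = 60000
I = 60000 / 100 = $600

$600


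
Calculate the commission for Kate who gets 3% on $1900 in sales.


Convert rate to decimal:
3% = 0.03
Multiply by sales:
$1900 x 0.03 = $57

$57


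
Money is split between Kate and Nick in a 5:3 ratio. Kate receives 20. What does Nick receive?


Find the multiplier:
20 / 5 = 4
Apply to Nick's share:
3 x 4 = 12

12


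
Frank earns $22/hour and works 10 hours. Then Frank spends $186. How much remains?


Calculate earnings:
10 x $22 = $220
Subtract spending:
$220 - $186 = $34

$34


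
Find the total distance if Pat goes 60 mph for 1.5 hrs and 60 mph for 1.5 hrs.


Leg 1 distance:
60 x 1.5 = 90 miles
Leg 2 distance:
60 x 1.5 = 90 miles
Total distance:
90 + 90 = 180 miles

180 miles


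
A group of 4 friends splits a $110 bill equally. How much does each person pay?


Total bill: $110
Number of people: 4
Each pays: $110 / 4 = $27.50

$27.50


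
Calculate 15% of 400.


Convert percentage to decimal:
15% = 0.15
Multiply:
400 x 0.15 = 60

60


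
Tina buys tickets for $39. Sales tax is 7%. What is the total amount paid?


Calculate the tax:
7% of $39 = $2.73
Add tax to price:
$39 + $2.73 = $41.73

$41.73


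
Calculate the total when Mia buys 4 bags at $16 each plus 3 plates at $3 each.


Cost of bags:
4 x $16 = $64
Cost of plates:
3 x $3 = $9
Add both:
$64 + $9 = $73

$73


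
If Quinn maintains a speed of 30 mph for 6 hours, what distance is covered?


Use the formula: distance = speed x time
Speed = 30 mph, Time = 6 hours
30 x 6 = 180 miles

180 miles


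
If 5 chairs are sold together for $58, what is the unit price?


Total cost: $58
Number of items: 5
Unit price: $58 / 5 = $11.60

$11.60


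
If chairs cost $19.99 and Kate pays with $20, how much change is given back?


Start with the amount paid:
$20
Subtract the price:
$20 - $19.99 = $0.01

$0.01


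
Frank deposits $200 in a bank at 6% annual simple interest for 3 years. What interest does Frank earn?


Use the formula I = P x R x T / 100
P x R x T = 200 x 6 x 3 = 3600
I = 3600 / 100 = $36

$36


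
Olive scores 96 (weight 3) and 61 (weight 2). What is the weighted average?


Weighted sum:
3 x 96 + 2 x 61 = 410
Total weight:
3 + 2 = 5
Weighted average:
410 / 5 = 82

82


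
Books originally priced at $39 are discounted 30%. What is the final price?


Calculate the discount amount:
30% of $39 = $11.70
Subtract from original:
$39 - $11.70 = $27.30

$27.30


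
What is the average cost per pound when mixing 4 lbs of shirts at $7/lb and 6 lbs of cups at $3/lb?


Cost of shirts:
4 x $7 = $28
Cost of cups:
6 x $3 = $18
Total cost: $28 + $18 = $46
Total weight: 10 lbs
Average: $46 / 10 = $4.60/lb

$4.60/lb


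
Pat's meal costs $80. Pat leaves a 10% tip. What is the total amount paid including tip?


Calculate the tip:
10% of $80 = $8
Add tip to meal cost:
$80 + $8 = $88

$88


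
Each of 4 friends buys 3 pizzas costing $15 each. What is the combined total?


Cost per person:
3 x $15 = $45
Group total:
4 x $45 = $180

$180


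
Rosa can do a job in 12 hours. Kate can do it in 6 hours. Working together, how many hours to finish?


Rosa's rate: 1/12 of the job per hour
Kate's rate: 1/6 of the job per hour
Combined rate: 1/12 + 1/6 = 1/4 per hour
Time = 1 / (1/4) = 4 hours

4 hours


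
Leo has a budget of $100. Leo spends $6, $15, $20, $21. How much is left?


Add up expenses:
$6 + $15 + $20 + $21 = $62
Subtract from budget:
$100 - $62 = $38

$38


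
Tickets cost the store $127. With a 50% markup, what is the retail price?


Calculate the markup amount:
50% of $127 = $63.50
Add to cost:
$127 + $63.50 = $190.50

$190.50


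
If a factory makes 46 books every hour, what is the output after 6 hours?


Production rate: 46 books per hour
Time: 6 hours
Total: 46 x 6 = 276 books

276 books


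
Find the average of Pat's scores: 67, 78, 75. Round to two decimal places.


Add the scores:
67 + 78 + 75 = 220
Divide by the number of tests:
220 / 3 = 73.3333... ≈ 73.33

73.33


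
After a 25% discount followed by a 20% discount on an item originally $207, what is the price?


First discount:
25% of $207 = $51.75
Price after first discount:
$207 - $51.75 = $155.25
Second discount:
20% of $155.25 = $31.05
Final price:
$155.25 - $31.05 = $124.20

$124.20


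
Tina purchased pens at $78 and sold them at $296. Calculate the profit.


Selling price = $296
Cost price = $78
Profit = selling price - cost price:
Profit = $296 - $78 = $218

$218


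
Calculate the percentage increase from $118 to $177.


Find the absolute change:
|177 - 118| = 59
Divide by original and multiply by 100:
59 / 118 x 100 = 50%

50%


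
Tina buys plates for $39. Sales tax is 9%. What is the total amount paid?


Calculate the tax:
9% of $39 = $3.51
Add tax to price:
$39 + $3.51 = $42.51

$42.51


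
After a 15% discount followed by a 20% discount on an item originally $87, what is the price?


First discount:
15% of $87 = $13.05
Price after first discount:
$87 - $13.05 = $73.95
Second discount:
20% of $73.95 = $14.79
Final price:
$73.95 - $14.79 = $59.16

$59.16


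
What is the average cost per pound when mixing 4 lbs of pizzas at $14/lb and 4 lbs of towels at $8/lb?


Cost of pizzas:
4 x $14 = $56
Cost of towels:
4 x $8 = $32
Total cost: $56 + $32 = $88
Total weight: 8 lbs
Average: $88 / 8 = $11/lb

$11/lb


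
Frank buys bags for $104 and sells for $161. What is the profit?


Selling price = $161
Cost price = $104
Profit = selling price - cost price:
Profit = $161 - $104 = $57

$57


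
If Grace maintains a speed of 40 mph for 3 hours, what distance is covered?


Use the formula: distance = speed x time
Speed = 40 mph, Time = 3 hours
40 x 3 = 120 miles

120 miles


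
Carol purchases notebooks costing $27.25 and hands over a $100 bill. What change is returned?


Start with the amount paid:
$100
Subtract the price:
$100 - $27.25 = $72.75

$72.75


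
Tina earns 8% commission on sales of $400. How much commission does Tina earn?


Convert rate to decimal:
8% = 0.08
Multiply by sales:
$400 x 0.08 = $32

$32


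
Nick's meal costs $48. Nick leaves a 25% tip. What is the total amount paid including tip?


Calculate the tip:
25% of $48 = $12
Add tip to meal cost:
$48 + $12 = $60

$60


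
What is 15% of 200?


Convert percentage to decimal:
15% = 0.15
Multiply:
200 x 0.15 = 30

30


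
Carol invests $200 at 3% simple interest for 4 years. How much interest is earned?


Use the formula I = P x R x T / 100
P x R x T = 200 x 3 x 4 = 2400
I = 2400 / 100 = $24

$24


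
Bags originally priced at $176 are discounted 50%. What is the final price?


Calculate the discount amount:
50% of $176 = $88
Subtract from original:
$176 - $88 = $88

$88


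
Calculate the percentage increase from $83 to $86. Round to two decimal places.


Find the absolute change:
|86 - 83| = 3
Divide by original and multiply by 100:
3 / 83 x 100 = 3.6144...% ≈ 3.61%

3.61%


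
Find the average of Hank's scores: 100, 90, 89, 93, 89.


Add the scores:
100 + 90 + 89 + 93 + 89 = 461
Divide by the number of tests:
461 / 5 = 92.2

92.2


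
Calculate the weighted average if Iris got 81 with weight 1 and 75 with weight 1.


Weighted sum:
1 x 81 + 1 x 75 = 156
Total weight:
1 + 1 = 2
Weighted average:
156 / 2 = 78

78


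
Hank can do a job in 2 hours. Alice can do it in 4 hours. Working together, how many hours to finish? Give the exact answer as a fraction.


Hank's rate: 1/2 of the job per hour
Alice's rate: 1/4 of the job per hour
Combined rate: 1/2 + 1/4 = 3/4 per hour
Time = 1 / (3/4) = 4/3 hours (≈ 1.33 hours)

4/3 hours


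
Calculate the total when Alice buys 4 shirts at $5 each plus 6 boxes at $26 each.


Cost of shirts:
4 x $5 = $20
Cost of boxes:
6 x $26 = $156
Add both:
$20 + $156 = $176

$176


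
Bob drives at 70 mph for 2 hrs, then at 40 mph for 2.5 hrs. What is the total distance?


Leg 1 distance:
70 x 2 = 140 miles
Leg 2 distance:
40 x 2.5 = 100 miles
Total distance:
140 + 100 = 240 miles

240 miles


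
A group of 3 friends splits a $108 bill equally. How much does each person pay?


Total bill: $108
Number of people: 3
Each pays: $108 / 3 = $36

$36


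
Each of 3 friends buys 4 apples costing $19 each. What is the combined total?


Cost per person:
4 x $19 = $76
Group total:
3 x $76 = $228

$228


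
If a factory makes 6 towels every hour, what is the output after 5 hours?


Production rate: 6 towels per hour
Time: 5 hours
Total: 6 x 5 = 30 towels

30 towels


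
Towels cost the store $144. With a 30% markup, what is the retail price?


Calculate the markup amount:
30% of $144 = $43.20
Add to cost:
$144 + $43.20 = $187.20

$187.20


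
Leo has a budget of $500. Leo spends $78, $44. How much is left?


Add up expenses:
$78 + $44 = $122
Subtract from budget:
$500 - $122 = $378

$378


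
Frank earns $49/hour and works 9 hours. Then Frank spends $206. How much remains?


Calculate earnings:
9 x $49 = $441
Subtract spending:
$441 - $206 = $235

$235


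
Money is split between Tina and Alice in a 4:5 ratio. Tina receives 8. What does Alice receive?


Find the multiplier:
8 / 4 = 2
Apply to Alice's share:
5 x 2 = 10

10


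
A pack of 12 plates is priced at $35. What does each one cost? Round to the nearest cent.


Total cost: $35
Number of items: 12
Unit price: $35 / 12 = $2.9166... ≈ $2.92

$2.92


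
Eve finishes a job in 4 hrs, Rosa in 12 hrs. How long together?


Eve's rate: 1/4 of the job per hour
Rosa's rate: 1/12 of the job per hour
Combined rate: 1/4 + 1/12 = 1/3 per hour
Time = 1 / (1/3) = 3 hours

3 hours


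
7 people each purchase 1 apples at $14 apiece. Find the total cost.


Cost per person:
1 x $14 = $14
Group total:
7 x $14 = $98

$98


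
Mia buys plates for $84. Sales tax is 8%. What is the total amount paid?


Calculate the tax:
8% of $84 = $6.72
Add tax to price:
$84 + $6.72 = $90.72

$90.72


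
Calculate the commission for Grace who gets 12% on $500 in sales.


Convert rate to decimal:
12% = 0.12
Multiply by sales:
$500 x 0.12 = $60

$60


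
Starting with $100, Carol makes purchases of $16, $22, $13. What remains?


Add up expenses:
$16 + $22 + $13 = $51
Subtract from budget:
$100 - $51 = $49

$49


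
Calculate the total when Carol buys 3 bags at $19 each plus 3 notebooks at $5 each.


Cost of bags:
3 x $19 = $57
Cost of notebooks:
3 x $5 = $15
Add both:
$57 + $15 = $72

$72


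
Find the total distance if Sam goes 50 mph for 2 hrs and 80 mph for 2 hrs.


Leg 1 distance:
50 x 2 = 100 miles
Leg 2 distance:
80 x 2 = 160 miles
Total distance:
100 + 160 = 260 miles

260 miles


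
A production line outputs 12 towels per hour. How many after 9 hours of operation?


Production rate: 12 towels per hour
Time: 9 hours
Total: 12 x 9 = 108 towels

108 towels


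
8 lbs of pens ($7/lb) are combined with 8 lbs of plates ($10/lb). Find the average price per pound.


Cost of pens:
8 x $7 = $56
Cost of plates:
8 x $10 = $80
Total cost: $56 + $80 = $136
Total weight: 16 lbs
Average: $136 / 16 = $8.50/lb

$8.50/lb


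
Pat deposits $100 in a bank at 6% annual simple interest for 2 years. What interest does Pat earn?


Use the formula I = P x R x T / 100
P x R x T = 100 x 6 x 2 = 1200
I = 1200 / 100 = $12

$12


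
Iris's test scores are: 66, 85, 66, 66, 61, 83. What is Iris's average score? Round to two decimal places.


Add the scores:
66 + 85 + 66 + 66 + 61 + 83 = 427
Divide by the number of tests:
427 / 6 = 71.1666... ≈ 71.17

71.17


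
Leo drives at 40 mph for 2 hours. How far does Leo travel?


Use the formula: distance = speed x time
Speed = 40 mph, Time = 2 hours
40 x 2 = 80 miles

80 miles


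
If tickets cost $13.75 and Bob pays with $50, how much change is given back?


Start with the amount paid:
$50
Subtract the price:
$50 - $13.75 = $36.25

$36.25


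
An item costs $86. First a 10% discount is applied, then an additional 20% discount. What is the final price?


First discount:
10% of $86 = $8.60
Price after first discount:
$86 - $8.60 = $77.40
Second discount:
20% of $77.40 = $15.48
Final price:
$77.40 - $15.48 = $61.92

$61.92


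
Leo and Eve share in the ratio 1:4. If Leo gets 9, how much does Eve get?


Find the multiplier:
9 / 1 = 9
Apply to Eve's share:
4 x 9 = 36

36


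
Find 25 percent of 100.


Convert percentage to decimal:
25% = 0.25
Multiply:
100 x 0.25 = 25

25


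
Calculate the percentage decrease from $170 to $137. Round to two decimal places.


Find the absolute change:
|137 - 170| = 33
Divide by original and multiply by 100:
33 / 170 x 100 = 19.4117...% ≈ 19.41%

19.41%


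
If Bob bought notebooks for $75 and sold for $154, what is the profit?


Selling price = $154
Cost price = $75
Profit = selling price - cost price:
Profit = $154 - $75 = $79

$79


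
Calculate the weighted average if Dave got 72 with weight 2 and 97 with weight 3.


Weighted sum:
2 x 72 + 3 x 97 = 435
Total weight:
2 + 3 = 5
Weighted average:
435 / 5 = 87

87


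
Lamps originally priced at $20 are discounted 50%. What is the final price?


Calculate the discount amount:
50% of $20 = $10
Subtract from original:
$20 - $10 = $10

$10


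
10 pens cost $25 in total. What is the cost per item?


Total cost: $25
Number of items: 10
Unit price: $25 / 10 = $2.50

$2.50


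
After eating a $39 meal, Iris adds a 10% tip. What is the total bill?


Calculate the tip:
10% of $39 = $3.90
Add tip to meal cost:
$39 + $3.90 = $42.90

$42.90


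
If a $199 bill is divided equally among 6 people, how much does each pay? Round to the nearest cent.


Total bill: $199
Number of people: 6
Each pays: $199 / 6 = $33.1666... ≈ $33.17

$33.17


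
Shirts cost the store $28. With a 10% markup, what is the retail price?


Calculate the markup amount:
10% of $28 = $2.80
Add to cost:
$28 + $2.80 = $30.80

$30.80


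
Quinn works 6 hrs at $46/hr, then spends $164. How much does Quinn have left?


Calculate earnings:
6 x $46 = $276
Subtract spending:
$276 - $164 = $112

$112


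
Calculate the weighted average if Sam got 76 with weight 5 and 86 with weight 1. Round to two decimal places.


Weighted sum:
5 x 76 + 1 x 86 = 466
Total weight:
5 + 1 = 6
Weighted average:
466 / 6 = 77.6666... ≈ 77.67

77.67


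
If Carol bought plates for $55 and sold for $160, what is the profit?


Selling price = $160
Cost price = $55
Profit = selling price - cost price:
Profit = $160 - $55 = $105

$105


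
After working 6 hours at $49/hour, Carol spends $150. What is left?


Calculate earnings:
6 x $49 = $294
Subtract spending:
$294 - $150 = $144

$144


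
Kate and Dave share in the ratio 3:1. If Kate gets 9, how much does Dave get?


Find the multiplier:
9 / 3 = 3
Apply to Dave's share:
1 x 3 = 3

3


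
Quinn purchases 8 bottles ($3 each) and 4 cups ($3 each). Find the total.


Cost of bottles:
8 x $3 = $24
Cost of cups:
4 x $3 = $12
Add both:
$24 + $12 = $36

$36


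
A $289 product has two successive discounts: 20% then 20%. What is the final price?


First discount:
20% of $289 = $57.80
Price after first discount:
$289 - $57.80 = $231.20
Second discount:
20% of $231.20 = $46.24
Final price:
$231.20 - $46.24 = $184.96

$184.96


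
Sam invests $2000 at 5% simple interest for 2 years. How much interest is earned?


Use the formula I = P x R x T / 100
P x R x T = 2000 x 5 x 2 = 20000
I = 20000 / 100 = $200

$200


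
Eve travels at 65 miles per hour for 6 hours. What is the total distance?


Use the formula: distance = speed x time
Speed = 65 mph, Time = 6 hours
65 x 6 = 390 miles

390 miles


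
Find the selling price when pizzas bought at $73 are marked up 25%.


Calculate the markup amount:
25% of $73 = $18.25
Add to cost:
$73 + $18.25 = $91.25

$91.25


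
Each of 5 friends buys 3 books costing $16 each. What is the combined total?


Cost per person:
3 x $16 = $48
Group total:
5 x $48 = $240

$240


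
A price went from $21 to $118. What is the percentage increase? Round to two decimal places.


Find the absolute change:
|118 - 21| = 97
Divide by original and multiply by 100:
97 / 21 x 100 = 461.9047...% ≈ 461.9%

461.9%


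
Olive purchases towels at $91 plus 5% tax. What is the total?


Calculate the tax:
5% of $91 = $4.55
Add tax to price:
$91 + $4.55 = $95.55

$95.55


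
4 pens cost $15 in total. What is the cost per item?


Total cost: $15
Number of items: 4
Unit price: $15 / 4 = $3.75

$3.75


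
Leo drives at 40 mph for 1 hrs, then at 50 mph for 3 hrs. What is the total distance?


Leg 1 distance:
40 x 1 = 40 miles
Leg 2 distance:
50 x 3 = 150 miles
Total distance:
40 + 150 = 190 miles

190 miles


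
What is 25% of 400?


Convert percentage to decimal:
25% = 0.25
Multiply:
400 x 0.25 = 100

100


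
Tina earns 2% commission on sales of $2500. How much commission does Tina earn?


Convert rate to decimal:
2% = 0.02
Multiply by sales:
$2500 x 0.02 = $50

$50


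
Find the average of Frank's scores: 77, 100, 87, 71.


Add the scores:
77 + 100 + 87 + 71 = 335
Divide by the number of tests:
335 / 4 = 83.75

83.75


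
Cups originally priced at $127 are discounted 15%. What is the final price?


Calculate the discount amount:
15% of $127 = $19.05
Subtract from original:
$127 - $19.05 = $107.95

$107.95


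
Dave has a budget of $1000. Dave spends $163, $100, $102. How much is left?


Add up expenses:
$163 + $100 + $102 = $365
Subtract from budget:
$1000 - $365 = $635

$635


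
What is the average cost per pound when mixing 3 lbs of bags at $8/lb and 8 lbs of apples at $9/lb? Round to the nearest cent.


Cost of bags:
3 x $8 = $24
Cost of apples:
8 x $9 = $72
Total cost: $24 + $72 = $96
Total weight: 11 lbs
Average: $96 / 11 = $8.7272... ≈ $8.73/lb

$8.73/lb


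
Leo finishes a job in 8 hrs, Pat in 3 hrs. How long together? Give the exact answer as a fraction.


Leo's rate: 1/8 of the job per hour
Pat's rate: 1/3 of the job per hour
Combined rate: 1/8 + 1/3 = 11/24 per hour
Time = 1 / (11/24) = 24/11 hours (≈ 2.18 hours)

24/11 hours


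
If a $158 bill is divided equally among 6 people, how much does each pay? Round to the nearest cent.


Total bill: $158
Number of people: 6
Each pays: $158 / 6 = $26.3333... ≈ $26.33

$26.33


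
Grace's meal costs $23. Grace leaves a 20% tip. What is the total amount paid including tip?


Calculate the tip:
20% of $23 = $4.60
Add tip to meal cost:
$23 + $4.60 = $27.60

$27.60


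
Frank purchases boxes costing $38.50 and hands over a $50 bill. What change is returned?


Start with the amount paid:
$50
Subtract the price:
$50 - $38.50 = $11.50

$11.50


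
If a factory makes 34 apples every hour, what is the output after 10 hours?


Production rate: 34 apples per hour
Time: 10 hours
Total: 34 x 10 = 340 apples

340 apples


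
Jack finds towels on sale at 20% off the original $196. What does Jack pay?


Calculate the discount amount:
20% of $196 = $39.20
Subtract from original:
$196 - $39.20 = $156.80

$156.80


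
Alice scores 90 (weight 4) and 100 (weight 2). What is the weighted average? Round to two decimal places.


Weighted sum:
4 x 90 + 2 x 100 = 560
Total weight:
4 + 2 = 6
Weighted average:
560 / 6 = 93.3333... ≈ 93.33

93.33


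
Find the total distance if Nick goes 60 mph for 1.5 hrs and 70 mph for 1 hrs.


Leg 1 distance:
60 x 1.5 = 90 miles
Leg 2 distance:
70 x 1 = 70 miles
Total distance:
90 + 70 = 160 miles

160 miles


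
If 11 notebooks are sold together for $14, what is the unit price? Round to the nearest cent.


Total cost: $14
Number of items: 11
Unit price: $14 / 11 = $1.2727... ≈ $1.27

$1.27


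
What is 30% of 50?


Convert percentage to decimal:
30% = 0.3
Multiply:
50 x 0.3 = 15

15


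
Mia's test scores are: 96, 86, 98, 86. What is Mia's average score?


Add the scores:
96 + 86 + 98 + 86 = 366
Divide by the number of tests:
366 / 4 = 91.5

91.5


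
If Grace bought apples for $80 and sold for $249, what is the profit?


Selling price = $249
Cost price = $80
Profit = selling price - cost price:
Profit = $249 - $80 = $169

$169


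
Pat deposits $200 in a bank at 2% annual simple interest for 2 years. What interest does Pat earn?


Use the formula I = P x R x T / 100
P x R x T = 200 x 2 x 2 = 800
I = 800 / 100 = $8

$8


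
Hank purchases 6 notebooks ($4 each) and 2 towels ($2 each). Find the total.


Cost of notebooks:
6 x $4 = $24
Cost of towels:
2 x $2 = $4
Add both:
$24 + $4 = $28

$28


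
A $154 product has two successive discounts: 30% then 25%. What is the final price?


First discount:
30% of $154 = $46.20
Price after first discount:
$154 - $46.20 = $107.80
Second discount:
25% of $107.80 = $26.95
Final price:
$107.80 - $26.95 = $80.85

$80.85


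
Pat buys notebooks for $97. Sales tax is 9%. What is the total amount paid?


Calculate the tax:
9% of $97 = $8.73
Add tax to price:
$97 + $8.73 = $105.73

$105.73


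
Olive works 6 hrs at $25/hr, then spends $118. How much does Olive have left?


Calculate earnings:
6 x $25 = $150
Subtract spending:
$150 - $118 = $32

$32


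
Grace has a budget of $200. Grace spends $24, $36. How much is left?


Add up expenses:
$24 + $36 = $60
Subtract from budget:
$200 - $60 = $140

$140


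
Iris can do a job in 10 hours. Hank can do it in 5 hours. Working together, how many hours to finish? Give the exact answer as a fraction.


Iris's rate: 1/10 of the job per hour
Hank's rate: 1/5 of the job per hour
Combined rate: 1/10 + 1/5 = 3/10 per hour
Time = 1 / (3/10) = 10/3 hours (≈ 3.33 hours)

10/3 hours


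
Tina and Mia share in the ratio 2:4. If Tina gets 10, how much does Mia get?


Find the multiplier:
10 / 2 = 5
Apply to Mia's share:
4 x 5 = 20

20


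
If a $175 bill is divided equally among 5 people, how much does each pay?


Total bill: $175
Number of people: 5
Each pays: $175 / 5 = $35

$35


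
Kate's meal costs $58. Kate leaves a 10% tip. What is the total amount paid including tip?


Calculate the tip:
10% of $58 = $5.80
Add tip to meal cost:
$58 + $5.80 = $63.80

$63.80


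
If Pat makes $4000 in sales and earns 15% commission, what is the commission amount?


Convert rate to decimal:
15% = 0.15
Multiply by sales:
$4000 x 0.15 = $600

$600


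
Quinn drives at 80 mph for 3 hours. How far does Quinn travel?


Use the formula: distance = speed x time
Speed = 80 mph, Time = 3 hours
80 x 3 = 240 miles

240 miles


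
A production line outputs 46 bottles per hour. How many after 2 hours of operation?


Production rate: 46 bottles per hour
Time: 2 hours
Total: 46 x 2 = 92 bottles

92 bottles


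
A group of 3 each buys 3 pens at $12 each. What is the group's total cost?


Cost per person:
3 x $12 = $36
Group total:
3 x $36 = $108

$108


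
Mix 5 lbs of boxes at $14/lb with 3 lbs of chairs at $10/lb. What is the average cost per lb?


Cost of boxes:
5 x $14 = $70
Cost of chairs:
3 x $10 = $30
Total cost: $70 + $30 = $100
Total weight: 8 lbs
Average: $100 / 8 = $12.50/lb

$12.50/lb


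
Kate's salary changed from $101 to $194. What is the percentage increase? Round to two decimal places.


Find the absolute change:
|194 - 101| = 93
Divide by original and multiply by 100:
93 / 101 x 100 = 92.0792...% ≈ 92.08%

92.08%


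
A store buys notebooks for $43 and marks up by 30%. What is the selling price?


Calculate the markup amount:
30% of $43 = $12.90
Add to cost:
$43 + $12.90 = $55.90

$55.90


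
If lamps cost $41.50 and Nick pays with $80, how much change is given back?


Start with the amount paid:
$80
Subtract the price:
$80 - $41.50 = $38.50

$38.50


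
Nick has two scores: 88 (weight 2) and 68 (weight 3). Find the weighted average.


Weighted sum:
2 x 88 + 3 x 68 = 380
Total weight:
2 + 3 = 5
Weighted average:
380 / 5 = 76

76


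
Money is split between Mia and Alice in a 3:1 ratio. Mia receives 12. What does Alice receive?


Find the multiplier:
12 / 3 = 4
Apply to Alice's share:
1 x 4 = 4

4


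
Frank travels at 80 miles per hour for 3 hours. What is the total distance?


Use the formula: distance = speed x time
Speed = 80 mph, Time = 3 hours
80 x 3 = 240 miles

240 miles


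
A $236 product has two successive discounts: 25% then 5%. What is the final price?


First discount:
25% of $236 = $59
Price after first discount:
$236 - $59 = $177
Second discount:
5% of $177 = $8.85
Final price:
$177 - $8.85 = $168.15

$168.15


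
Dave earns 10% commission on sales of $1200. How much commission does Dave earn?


Convert rate to decimal:
10% = 0.1
Multiply by sales:
$1200 x 0.1 = $120

$120


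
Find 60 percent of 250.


Convert percentage to decimal:
60% = 0.6
Multiply:
250 x 0.6 = 150

150


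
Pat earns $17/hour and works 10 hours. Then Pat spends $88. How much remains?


Calculate earnings:
10 x $17 = $170
Subtract spending:
$170 - $88 = $82

$82


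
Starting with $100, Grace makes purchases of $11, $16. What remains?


Add up expenses:
$11 + $16 = $27
Subtract from budget:
$100 - $27 = $73

$73


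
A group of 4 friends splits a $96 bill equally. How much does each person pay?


Total bill: $96
Number of people: 4
Each pays: $96 / 4 = $24

$24


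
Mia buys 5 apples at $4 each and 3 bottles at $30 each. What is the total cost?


Cost of apples:
5 x $4 = $20
Cost of bottles:
3 x $30 = $90
Add both:
$20 + $90 = $110

$110


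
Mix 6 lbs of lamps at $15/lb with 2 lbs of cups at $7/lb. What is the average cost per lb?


Cost of lamps:
6 x $15 = $90
Cost of cups:
2 x $7 = $14
Total cost: $90 + $14 = $104
Total weight: 8 lbs
Average: $104 / 8 = $13/lb

$13/lb


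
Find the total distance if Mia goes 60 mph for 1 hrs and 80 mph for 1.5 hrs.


Leg 1 distance:
60 x 1 = 60 miles
Leg 2 distance:
80 x 1.5 = 120 miles
Total distance:
60 + 120 = 180 miles

180 miles


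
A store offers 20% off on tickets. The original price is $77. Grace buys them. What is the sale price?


Calculate the discount amount:
20% of $77 = $15.40
Subtract from original:
$77 - $15.40 = $61.60

$61.60


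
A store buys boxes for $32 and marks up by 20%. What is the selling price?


Calculate the markup amount:
20% of $32 = $6.40
Add to cost:
$32 + $6.40 = $38.40

$38.40


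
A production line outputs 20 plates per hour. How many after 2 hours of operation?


Production rate: 20 plates per hour
Time: 2 hours
Total: 20 x 2 = 40 plates

40 plates


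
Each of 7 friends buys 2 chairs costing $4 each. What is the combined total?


Cost per person:
2 x $4 = $8
Group total:
7 x $8 = $56

$56


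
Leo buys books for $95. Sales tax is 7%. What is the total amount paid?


Calculate the tax:
7% of $95 = $6.65
Add tax to price:
$95 + $6.65 = $101.65

$101.65


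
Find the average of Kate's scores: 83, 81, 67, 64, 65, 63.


Add the scores:
83 + 81 + 67 + 64 + 65 + 63 = 423
Divide by the number of tests:
423 / 6 = 70.5

70.5


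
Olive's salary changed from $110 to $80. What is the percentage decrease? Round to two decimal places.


Find the absolute change:
|80 - 110| = 30
Divide by original and multiply by 100:
30 / 110 x 100 = 27.2727...% ≈ 27.27%

27.27%


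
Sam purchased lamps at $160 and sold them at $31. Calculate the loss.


Selling price = $31
Cost price = $160
Loss = cost price - selling price:
Loss = $160 - $31 = $129

$129


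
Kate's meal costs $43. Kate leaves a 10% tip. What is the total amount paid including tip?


Calculate the tip:
10% of $43 = $4.30
Add tip to meal cost:
$43 + $4.30 = $47.30

$47.30


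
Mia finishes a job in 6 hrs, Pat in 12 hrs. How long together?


Mia's rate: 1/6 of the job per hour
Pat's rate: 1/12 of the job per hour
Combined rate: 1/6 + 1/12 = 1/4 per hour
Time = 1 / (1/4) = 4 hours

4 hours


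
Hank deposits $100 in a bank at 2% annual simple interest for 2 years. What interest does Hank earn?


Use the formula I = P x R x T / 100
P x R x T = 100 x 2 x 2 = 400
I = 400 / 100 = $4

$4


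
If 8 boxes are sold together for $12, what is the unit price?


Total cost: $12
Number of items: 8
Unit price: $12 / 8 = $1.50

$1.50


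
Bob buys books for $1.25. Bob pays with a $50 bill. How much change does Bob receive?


Start with the amount paid:
$50
Subtract the price:
$50 - $1.25 = $48.75

$48.75


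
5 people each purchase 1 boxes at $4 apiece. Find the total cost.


Cost per person:
1 x $4 = $4
Group total:
5 x $4 = $20

$20


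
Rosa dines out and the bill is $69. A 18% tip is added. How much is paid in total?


Calculate the tip:
18% of $69 = $12.42
Add tip to meal cost:
$69 + $12.42 = $81.42

$81.42


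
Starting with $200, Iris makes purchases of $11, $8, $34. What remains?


Add up expenses:
$11 + $8 + $34 = $53
Subtract from budget:
$200 - $53 = $147

$147


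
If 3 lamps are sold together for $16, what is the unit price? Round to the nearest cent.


Total cost: $16
Number of items: 3
Unit price: $16 / 3 = $5.3333... ≈ $5.33

$5.33


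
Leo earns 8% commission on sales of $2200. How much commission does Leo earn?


Convert rate to decimal:
8% = 0.08
Multiply by sales:
$2200 x 0.08 = $176

$176


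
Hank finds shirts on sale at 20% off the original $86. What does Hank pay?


Calculate the discount amount:
20% of $86 = $17.20
Subtract from original:
$86 - $17.20 = $68.80

$68.80


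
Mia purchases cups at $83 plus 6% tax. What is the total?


Calculate the tax:
6% of $83 = $4.98
Add tax to price:
$83 + $4.98 = $87.98

$87.98


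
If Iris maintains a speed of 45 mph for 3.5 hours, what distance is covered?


Use the formula: distance = speed x time
Speed = 45 mph, Time = 3.5 hours
45 x 3.5 = 157.5 miles

157.5 miles


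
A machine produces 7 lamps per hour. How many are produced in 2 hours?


Production rate: 7 lamps per hour
Time: 2 hours
Total: 7 x 2 = 14 lamps

14 lamps


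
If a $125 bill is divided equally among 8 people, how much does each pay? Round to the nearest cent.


Total bill: $125
Number of people: 8
Each pays: $125 / 8 = $15.625 ≈ $15.63

$15.63


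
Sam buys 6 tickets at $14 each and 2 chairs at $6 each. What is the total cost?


Cost of tickets:
6 x $14 = $84
Cost of chairs:
2 x $6 = $12
Add both:
$84 + $12 = $96

$96


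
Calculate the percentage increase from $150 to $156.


Find the absolute change:
|156 - 150| = 6
Divide by original and multiply by 100:
6 / 150 x 100 = 4%

4%


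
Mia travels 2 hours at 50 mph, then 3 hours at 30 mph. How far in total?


Leg 1 distance:
50 x 2 = 100 miles
Leg 2 distance:
30 x 3 = 90 miles
Total distance:
100 + 90 = 190 miles

190 miles


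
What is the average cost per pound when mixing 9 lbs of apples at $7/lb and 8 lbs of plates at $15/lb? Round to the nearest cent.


Cost of apples:
9 x $7 = $63
Cost of plates:
8 x $15 = $120
Total cost: $63 + $120 = $183
Total weight: 17 lbs
Average: $183 / 17 = $10.7647... ≈ $10.76/lb

$10.76/lb


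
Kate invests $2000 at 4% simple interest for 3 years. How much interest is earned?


Use the formula I = P x R x T / 100
P x R x T = 2000 x 4 x 3 = 24000
I = 24000 / 100 = $240

$240


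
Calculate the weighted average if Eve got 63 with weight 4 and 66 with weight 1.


Weighted sum:
4 x 63 + 1 x 66 = 318
Total weight:
4 + 1 = 5
Weighted average:
318 / 5 = 63.6

63.6


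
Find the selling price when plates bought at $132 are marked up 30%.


Calculate the markup amount:
30% of $132 = $39.60
Add to cost:
$132 + $39.60 = $171.60

$171.60
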